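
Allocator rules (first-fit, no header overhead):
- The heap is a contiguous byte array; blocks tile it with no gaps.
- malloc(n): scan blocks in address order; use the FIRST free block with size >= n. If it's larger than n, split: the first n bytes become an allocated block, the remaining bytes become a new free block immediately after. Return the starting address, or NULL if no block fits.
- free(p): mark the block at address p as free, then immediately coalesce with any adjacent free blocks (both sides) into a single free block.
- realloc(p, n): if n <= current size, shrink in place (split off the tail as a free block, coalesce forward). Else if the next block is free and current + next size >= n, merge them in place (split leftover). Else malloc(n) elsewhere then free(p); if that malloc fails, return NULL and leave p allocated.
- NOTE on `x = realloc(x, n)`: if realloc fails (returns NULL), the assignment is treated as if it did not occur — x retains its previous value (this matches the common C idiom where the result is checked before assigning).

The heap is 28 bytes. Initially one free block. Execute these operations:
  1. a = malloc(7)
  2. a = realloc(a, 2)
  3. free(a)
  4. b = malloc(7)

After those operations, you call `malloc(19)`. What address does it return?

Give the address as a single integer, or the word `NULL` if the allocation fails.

Answer: 7

Derivation:
Op 1: a = malloc(7) -> a = 0; heap: [0-6 ALLOC][7-27 FREE]
Op 2: a = realloc(a, 2) -> a = 0; heap: [0-1 ALLOC][2-27 FREE]
Op 3: free(a) -> (freed a); heap: [0-27 FREE]
Op 4: b = malloc(7) -> b = 0; heap: [0-6 ALLOC][7-27 FREE]
malloc(19): first-fit scan over [0-6 ALLOC][7-27 FREE] -> 7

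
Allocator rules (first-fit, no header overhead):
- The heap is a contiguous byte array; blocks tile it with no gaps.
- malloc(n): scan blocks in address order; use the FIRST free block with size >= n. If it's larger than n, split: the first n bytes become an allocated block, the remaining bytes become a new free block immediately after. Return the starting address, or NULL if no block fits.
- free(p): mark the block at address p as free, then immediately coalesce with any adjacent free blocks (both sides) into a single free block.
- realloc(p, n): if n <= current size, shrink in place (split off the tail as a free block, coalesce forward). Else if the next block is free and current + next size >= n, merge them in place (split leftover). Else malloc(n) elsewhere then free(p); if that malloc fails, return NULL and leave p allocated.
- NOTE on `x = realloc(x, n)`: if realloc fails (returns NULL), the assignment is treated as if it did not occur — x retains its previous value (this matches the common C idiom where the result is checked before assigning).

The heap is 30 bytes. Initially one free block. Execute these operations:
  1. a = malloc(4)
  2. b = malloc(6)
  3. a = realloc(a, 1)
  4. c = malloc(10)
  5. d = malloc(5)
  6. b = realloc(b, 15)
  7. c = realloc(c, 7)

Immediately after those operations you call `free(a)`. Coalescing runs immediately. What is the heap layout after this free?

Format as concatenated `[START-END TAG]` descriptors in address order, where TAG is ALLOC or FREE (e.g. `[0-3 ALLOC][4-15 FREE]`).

Answer: [0-3 FREE][4-9 ALLOC][10-16 ALLOC][17-19 FREE][20-24 ALLOC][25-29 FREE]

Derivation:
Op 1: a = malloc(4) -> a = 0; heap: [0-3 ALLOC][4-29 FREE]
Op 2: b = malloc(6) -> b = 4; heap: [0-3 ALLOC][4-9 ALLOC][10-29 FREE]
Op 3: a = realloc(a, 1) -> a = 0; heap: [0-0 ALLOC][1-3 FREE][4-9 ALLOC][10-29 FREE]
Op 4: c = malloc(10) -> c = 10; heap: [0-0 ALLOC][1-3 FREE][4-9 ALLOC][10-19 ALLOC][20-29 FREE]
Op 5: d = malloc(5) -> d = 20; heap: [0-0 ALLOC][1-3 FREE][4-9 ALLOC][10-19 ALLOC][20-24 ALLOC][25-29 FREE]
Op 6: b = realloc(b, 15) -> NULL (b unchanged); heap: [0-0 ALLOC][1-3 FREE][4-9 ALLOC][10-19 ALLOC][20-24 ALLOC][25-29 FREE]
Op 7: c = realloc(c, 7) -> c = 10; heap: [0-0 ALLOC][1-3 FREE][4-9 ALLOC][10-16 ALLOC][17-19 FREE][20-24 ALLOC][25-29 FREE]
free(a): a = 0 -> block [0-0 ALLOC]; mark free, coalesce with adjacent free neighbors -> [0-3 FREE][4-9 ALLOC][10-16 ALLOC][17-19 FREE][20-24 ALLOC][25-29 FREE]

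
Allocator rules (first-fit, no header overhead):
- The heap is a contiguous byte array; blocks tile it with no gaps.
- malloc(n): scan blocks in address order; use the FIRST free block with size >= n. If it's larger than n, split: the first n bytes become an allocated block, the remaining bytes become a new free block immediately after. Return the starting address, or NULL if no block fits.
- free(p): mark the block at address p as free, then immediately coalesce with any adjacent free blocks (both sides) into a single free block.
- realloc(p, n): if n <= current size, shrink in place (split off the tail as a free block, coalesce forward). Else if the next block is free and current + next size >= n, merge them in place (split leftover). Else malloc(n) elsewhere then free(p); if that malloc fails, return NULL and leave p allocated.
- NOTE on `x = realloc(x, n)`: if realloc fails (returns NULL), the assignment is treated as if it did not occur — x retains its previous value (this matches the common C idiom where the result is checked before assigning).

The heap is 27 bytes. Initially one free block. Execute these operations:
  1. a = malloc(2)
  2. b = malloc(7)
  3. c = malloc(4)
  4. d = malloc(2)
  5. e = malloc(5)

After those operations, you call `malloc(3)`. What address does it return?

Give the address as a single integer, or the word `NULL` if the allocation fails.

Op 1: a = malloc(2) -> a = 0; heap: [0-1 ALLOC][2-26 FREE]
Op 2: b = malloc(7) -> b = 2; heap: [0-1 ALLOC][2-8 ALLOC][9-26 FREE]
Op 3: c = malloc(4) -> c = 9; heap: [0-1 ALLOC][2-8 ALLOC][9-12 ALLOC][13-26 FREE]
Op 4: d = malloc(2) -> d = 13; heap: [0-1 ALLOC][2-8 ALLOC][9-12 ALLOC][13-14 ALLOC][15-26 FREE]
Op 5: e = malloc(5) -> e = 15; heap: [0-1 ALLOC][2-8 ALLOC][9-12 ALLOC][13-14 ALLOC][15-19 ALLOC][20-26 FREE]
malloc(3): first-fit scan over [0-1 ALLOC][2-8 ALLOC][9-12 ALLOC][13-14 ALLOC][15-19 ALLOC][20-26 FREE] -> 20

Answer: 20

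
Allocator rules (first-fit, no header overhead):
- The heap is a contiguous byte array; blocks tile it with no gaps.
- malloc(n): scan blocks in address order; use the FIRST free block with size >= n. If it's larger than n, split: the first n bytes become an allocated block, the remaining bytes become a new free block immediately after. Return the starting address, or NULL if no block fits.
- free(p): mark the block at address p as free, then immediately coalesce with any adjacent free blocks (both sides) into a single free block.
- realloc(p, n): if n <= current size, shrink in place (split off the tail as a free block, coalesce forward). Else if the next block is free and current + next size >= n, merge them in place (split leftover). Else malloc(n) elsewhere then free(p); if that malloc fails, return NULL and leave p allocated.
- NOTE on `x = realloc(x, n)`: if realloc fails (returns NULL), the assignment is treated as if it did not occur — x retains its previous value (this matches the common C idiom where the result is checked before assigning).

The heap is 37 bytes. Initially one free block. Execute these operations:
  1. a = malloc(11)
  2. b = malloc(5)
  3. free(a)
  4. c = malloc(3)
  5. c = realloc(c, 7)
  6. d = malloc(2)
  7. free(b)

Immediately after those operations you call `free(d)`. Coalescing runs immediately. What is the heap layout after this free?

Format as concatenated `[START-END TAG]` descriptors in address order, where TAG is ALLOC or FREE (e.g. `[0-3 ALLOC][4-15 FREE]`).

Op 1: a = malloc(11) -> a = 0; heap: [0-10 ALLOC][11-36 FREE]
Op 2: b = malloc(5) -> b = 11; heap: [0-10 ALLOC][11-15 ALLOC][16-36 FREE]
Op 3: free(a) -> (freed a); heap: [0-10 FREE][11-15 ALLOC][16-36 FREE]
Op 4: c = malloc(3) -> c = 0; heap: [0-2 ALLOC][3-10 FREE][11-15 ALLOC][16-36 FREE]
Op 5: c = realloc(c, 7) -> c = 0; heap: [0-6 ALLOC][7-10 FREE][11-15 ALLOC][16-36 FREE]
Op 6: d = malloc(2) -> d = 7; heap: [0-6 ALLOC][7-8 ALLOC][9-10 FREE][11-15 ALLOC][16-36 FREE]
Op 7: free(b) -> (freed b); heap: [0-6 ALLOC][7-8 ALLOC][9-36 FREE]
free(d): d = 7 -> block [7-8 ALLOC]; mark free, coalesce with adjacent free neighbors -> [0-6 ALLOC][7-36 FREE]

Answer: [0-6 ALLOC][7-36 FREE]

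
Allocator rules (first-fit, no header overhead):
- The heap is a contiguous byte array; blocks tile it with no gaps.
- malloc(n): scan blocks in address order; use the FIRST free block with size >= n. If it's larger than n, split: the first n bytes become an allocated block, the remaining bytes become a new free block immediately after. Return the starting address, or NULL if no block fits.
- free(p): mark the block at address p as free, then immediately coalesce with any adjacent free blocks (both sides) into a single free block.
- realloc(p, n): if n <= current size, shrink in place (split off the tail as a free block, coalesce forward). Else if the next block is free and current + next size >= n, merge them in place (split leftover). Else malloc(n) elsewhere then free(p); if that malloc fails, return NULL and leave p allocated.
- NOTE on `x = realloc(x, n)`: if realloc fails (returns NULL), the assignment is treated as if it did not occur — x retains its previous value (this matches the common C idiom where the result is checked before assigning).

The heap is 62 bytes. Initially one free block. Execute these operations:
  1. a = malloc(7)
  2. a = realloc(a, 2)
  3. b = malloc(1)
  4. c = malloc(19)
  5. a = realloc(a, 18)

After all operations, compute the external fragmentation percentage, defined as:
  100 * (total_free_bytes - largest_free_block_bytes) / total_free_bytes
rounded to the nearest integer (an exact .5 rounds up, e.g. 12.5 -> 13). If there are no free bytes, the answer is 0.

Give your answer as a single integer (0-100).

Answer: 8

Derivation:
Op 1: a = malloc(7) -> a = 0; heap: [0-6 ALLOC][7-61 FREE]
Op 2: a = realloc(a, 2) -> a = 0; heap: [0-1 ALLOC][2-61 FREE]
Op 3: b = malloc(1) -> b = 2; heap: [0-1 ALLOC][2-2 ALLOC][3-61 FREE]
Op 4: c = malloc(19) -> c = 3; heap: [0-1 ALLOC][2-2 ALLOC][3-21 ALLOC][22-61 FREE]
Op 5: a = realloc(a, 18) -> a = 22; heap: [0-1 FREE][2-2 ALLOC][3-21 ALLOC][22-39 ALLOC][40-61 FREE]
Free blocks: [2 22] total_free=24 largest=22 -> 100*(24-22)/24 = 200/24 ≈ 8.333 -> rounds to 8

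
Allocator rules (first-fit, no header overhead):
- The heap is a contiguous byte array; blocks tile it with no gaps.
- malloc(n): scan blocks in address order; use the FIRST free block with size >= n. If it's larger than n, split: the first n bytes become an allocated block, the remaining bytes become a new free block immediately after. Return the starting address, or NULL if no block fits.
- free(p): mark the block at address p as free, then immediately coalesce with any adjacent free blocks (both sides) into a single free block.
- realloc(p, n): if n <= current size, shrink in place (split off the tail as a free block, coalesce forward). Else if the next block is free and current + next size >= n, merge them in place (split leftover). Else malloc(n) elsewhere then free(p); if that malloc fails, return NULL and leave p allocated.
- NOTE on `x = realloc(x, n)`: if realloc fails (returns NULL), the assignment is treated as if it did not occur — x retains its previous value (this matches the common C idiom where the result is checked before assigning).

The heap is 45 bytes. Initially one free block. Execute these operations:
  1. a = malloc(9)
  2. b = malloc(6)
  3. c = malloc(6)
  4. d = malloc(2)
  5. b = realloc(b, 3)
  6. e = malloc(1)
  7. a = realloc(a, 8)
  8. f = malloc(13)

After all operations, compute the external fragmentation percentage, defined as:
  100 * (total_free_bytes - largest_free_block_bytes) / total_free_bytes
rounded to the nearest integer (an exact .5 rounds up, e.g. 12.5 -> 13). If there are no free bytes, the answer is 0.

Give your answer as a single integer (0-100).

Answer: 25

Derivation:
Op 1: a = malloc(9) -> a = 0; heap: [0-8 ALLOC][9-44 FREE]
Op 2: b = malloc(6) -> b = 9; heap: [0-8 ALLOC][9-14 ALLOC][15-44 FREE]
Op 3: c = malloc(6) -> c = 15; heap: [0-8 ALLOC][9-14 ALLOC][15-20 ALLOC][21-44 FREE]
Op 4: d = malloc(2) -> d = 21; heap: [0-8 ALLOC][9-14 ALLOC][15-20 ALLOC][21-22 ALLOC][23-44 FREE]
Op 5: b = realloc(b, 3) -> b = 9; heap: [0-8 ALLOC][9-11 ALLOC][12-14 FREE][15-20 ALLOC][21-22 ALLOC][23-44 FREE]
Op 6: e = malloc(1) -> e = 12; heap: [0-8 ALLOC][9-11 ALLOC][12-12 ALLOC][13-14 FREE][15-20 ALLOC][21-22 ALLOC][23-44 FREE]
Op 7: a = realloc(a, 8) -> a = 0; heap: [0-7 ALLOC][8-8 FREE][9-11 ALLOC][12-12 ALLOC][13-14 FREE][15-20 ALLOC][21-22 ALLOC][23-44 FREE]
Op 8: f = malloc(13) -> f = 23; heap: [0-7 ALLOC][8-8 FREE][9-11 ALLOC][12-12 ALLOC][13-14 FREE][15-20 ALLOC][21-22 ALLOC][23-35 ALLOC][36-44 FREE]
Free blocks: [1 2 9] total_free=12 largest=9 -> 100*(12-9)/12 = 300/12 = 25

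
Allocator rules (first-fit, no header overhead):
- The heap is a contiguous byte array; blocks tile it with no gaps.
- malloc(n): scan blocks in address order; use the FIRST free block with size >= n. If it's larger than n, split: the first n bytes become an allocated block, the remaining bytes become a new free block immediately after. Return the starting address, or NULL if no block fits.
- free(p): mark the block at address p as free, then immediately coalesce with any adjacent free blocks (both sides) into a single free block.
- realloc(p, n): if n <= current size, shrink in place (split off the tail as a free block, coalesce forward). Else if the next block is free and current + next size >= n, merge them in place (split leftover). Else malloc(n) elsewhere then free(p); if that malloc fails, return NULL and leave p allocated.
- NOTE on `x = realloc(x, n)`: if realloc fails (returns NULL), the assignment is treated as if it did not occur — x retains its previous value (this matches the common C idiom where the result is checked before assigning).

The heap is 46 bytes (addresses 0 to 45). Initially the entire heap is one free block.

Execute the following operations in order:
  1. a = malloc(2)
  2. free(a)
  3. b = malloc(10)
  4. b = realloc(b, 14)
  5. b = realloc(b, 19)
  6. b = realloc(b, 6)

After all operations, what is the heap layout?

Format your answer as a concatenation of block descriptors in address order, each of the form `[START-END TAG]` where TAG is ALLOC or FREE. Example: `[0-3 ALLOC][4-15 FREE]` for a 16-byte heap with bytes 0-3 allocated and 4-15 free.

Answer: [0-5 ALLOC][6-45 FREE]

Derivation:
Op 1: a = malloc(2) -> a = 0; heap: [0-1 ALLOC][2-45 FREE]
Op 2: free(a) -> (freed a); heap: [0-45 FREE]
Op 3: b = malloc(10) -> b = 0; heap: [0-9 ALLOC][10-45 FREE]
Op 4: b = realloc(b, 14) -> b = 0; heap: [0-13 ALLOC][14-45 FREE]
Op 5: b = realloc(b, 19) -> b = 0; heap: [0-18 ALLOC][19-45 FREE]
Op 6: b = realloc(b, 6) -> b = 0; heap: [0-5 ALLOC][6-45 FREE]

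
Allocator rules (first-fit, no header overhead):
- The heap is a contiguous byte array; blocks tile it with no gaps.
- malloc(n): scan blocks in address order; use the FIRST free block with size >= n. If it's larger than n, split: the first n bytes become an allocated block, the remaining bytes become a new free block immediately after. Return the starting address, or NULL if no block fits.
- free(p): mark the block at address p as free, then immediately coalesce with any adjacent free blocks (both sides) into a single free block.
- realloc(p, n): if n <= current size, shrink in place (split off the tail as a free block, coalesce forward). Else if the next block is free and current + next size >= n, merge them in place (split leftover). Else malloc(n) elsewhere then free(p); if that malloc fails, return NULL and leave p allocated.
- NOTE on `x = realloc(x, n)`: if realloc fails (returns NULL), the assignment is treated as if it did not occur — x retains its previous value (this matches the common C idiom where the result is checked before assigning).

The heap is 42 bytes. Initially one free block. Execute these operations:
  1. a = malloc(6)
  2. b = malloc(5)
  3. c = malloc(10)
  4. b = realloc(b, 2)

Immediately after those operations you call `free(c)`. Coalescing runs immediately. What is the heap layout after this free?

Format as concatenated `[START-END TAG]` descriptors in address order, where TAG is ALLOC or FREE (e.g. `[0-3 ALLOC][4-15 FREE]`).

Answer: [0-5 ALLOC][6-7 ALLOC][8-41 FREE]

Derivation:
Op 1: a = malloc(6) -> a = 0; heap: [0-5 ALLOC][6-41 FREE]
Op 2: b = malloc(5) -> b = 6; heap: [0-5 ALLOC][6-10 ALLOC][11-41 FREE]
Op 3: c = malloc(10) -> c = 11; heap: [0-5 ALLOC][6-10 ALLOC][11-20 ALLOC][21-41 FREE]
Op 4: b = realloc(b, 2) -> b = 6; heap: [0-5 ALLOC][6-7 ALLOC][8-10 FREE][11-20 ALLOC][21-41 FREE]
free(c): c = 11 -> block [11-20 ALLOC]; mark free, coalesce with adjacent free neighbors -> [0-5 ALLOC][6-7 ALLOC][8-41 FREE]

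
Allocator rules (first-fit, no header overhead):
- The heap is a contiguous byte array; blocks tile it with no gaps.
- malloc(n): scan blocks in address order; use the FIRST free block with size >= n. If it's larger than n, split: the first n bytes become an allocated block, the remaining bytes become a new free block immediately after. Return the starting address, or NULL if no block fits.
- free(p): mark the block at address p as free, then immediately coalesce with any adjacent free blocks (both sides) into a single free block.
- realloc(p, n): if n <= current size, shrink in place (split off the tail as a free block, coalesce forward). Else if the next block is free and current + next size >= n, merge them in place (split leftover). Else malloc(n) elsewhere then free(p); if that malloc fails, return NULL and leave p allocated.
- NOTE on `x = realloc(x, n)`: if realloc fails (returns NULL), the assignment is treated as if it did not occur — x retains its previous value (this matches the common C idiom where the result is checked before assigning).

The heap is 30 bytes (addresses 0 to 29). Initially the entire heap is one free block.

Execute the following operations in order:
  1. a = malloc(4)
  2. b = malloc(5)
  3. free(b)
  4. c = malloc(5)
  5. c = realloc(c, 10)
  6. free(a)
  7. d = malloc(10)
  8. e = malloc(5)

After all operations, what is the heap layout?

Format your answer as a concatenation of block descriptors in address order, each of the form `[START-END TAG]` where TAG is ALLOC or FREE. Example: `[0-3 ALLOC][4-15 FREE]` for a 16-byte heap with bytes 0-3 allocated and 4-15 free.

Op 1: a = malloc(4) -> a = 0; heap: [0-3 ALLOC][4-29 FREE]
Op 2: b = malloc(5) -> b = 4; heap: [0-3 ALLOC][4-8 ALLOC][9-29 FREE]
Op 3: free(b) -> (freed b); heap: [0-3 ALLOC][4-29 FREE]
Op 4: c = malloc(5) -> c = 4; heap: [0-3 ALLOC][4-8 ALLOC][9-29 FREE]
Op 5: c = realloc(c, 10) -> c = 4; heap: [0-3 ALLOC][4-13 ALLOC][14-29 FREE]
Op 6: free(a) -> (freed a); heap: [0-3 FREE][4-13 ALLOC][14-29 FREE]
Op 7: d = malloc(10) -> d = 14; heap: [0-3 FREE][4-13 ALLOC][14-23 ALLOC][24-29 FREE]
Op 8: e = malloc(5) -> e = 24; heap: [0-3 FREE][4-13 ALLOC][14-23 ALLOC][24-28 ALLOC][29-29 FREE]

Answer: [0-3 FREE][4-13 ALLOC][14-23 ALLOC][24-28 ALLOC][29-29 FREE]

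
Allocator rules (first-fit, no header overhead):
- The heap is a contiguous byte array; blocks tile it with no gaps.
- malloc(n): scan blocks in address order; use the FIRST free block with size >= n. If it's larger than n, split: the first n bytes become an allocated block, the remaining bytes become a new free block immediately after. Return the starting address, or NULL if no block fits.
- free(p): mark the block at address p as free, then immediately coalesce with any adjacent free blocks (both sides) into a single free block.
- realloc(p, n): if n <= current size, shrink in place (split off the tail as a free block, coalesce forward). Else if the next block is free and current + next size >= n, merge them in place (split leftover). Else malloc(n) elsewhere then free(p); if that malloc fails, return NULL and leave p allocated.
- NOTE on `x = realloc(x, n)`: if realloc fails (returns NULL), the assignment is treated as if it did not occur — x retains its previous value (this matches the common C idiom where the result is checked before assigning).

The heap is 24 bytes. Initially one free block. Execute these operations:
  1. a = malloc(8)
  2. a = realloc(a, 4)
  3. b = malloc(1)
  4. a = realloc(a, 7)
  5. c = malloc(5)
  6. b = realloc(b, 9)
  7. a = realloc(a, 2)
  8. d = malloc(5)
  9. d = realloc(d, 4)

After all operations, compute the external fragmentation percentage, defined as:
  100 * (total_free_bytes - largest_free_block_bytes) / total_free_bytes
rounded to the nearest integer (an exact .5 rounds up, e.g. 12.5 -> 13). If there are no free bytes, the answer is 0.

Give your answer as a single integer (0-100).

Answer: 42

Derivation:
Op 1: a = malloc(8) -> a = 0; heap: [0-7 ALLOC][8-23 FREE]
Op 2: a = realloc(a, 4) -> a = 0; heap: [0-3 ALLOC][4-23 FREE]
Op 3: b = malloc(1) -> b = 4; heap: [0-3 ALLOC][4-4 ALLOC][5-23 FREE]
Op 4: a = realloc(a, 7) -> a = 5; heap: [0-3 FREE][4-4 ALLOC][5-11 ALLOC][12-23 FREE]
Op 5: c = malloc(5) -> c = 12; heap: [0-3 FREE][4-4 ALLOC][5-11 ALLOC][12-16 ALLOC][17-23 FREE]
Op 6: b = realloc(b, 9) -> NULL (b unchanged); heap: [0-3 FREE][4-4 ALLOC][5-11 ALLOC][12-16 ALLOC][17-23 FREE]
Op 7: a = realloc(a, 2) -> a = 5; heap: [0-3 FREE][4-4 ALLOC][5-6 ALLOC][7-11 FREE][12-16 ALLOC][17-23 FREE]
Op 8: d = malloc(5) -> d = 7; heap: [0-3 FREE][4-4 ALLOC][5-6 ALLOC][7-11 ALLOC][12-16 ALLOC][17-23 FREE]
Op 9: d = realloc(d, 4) -> d = 7; heap: [0-3 FREE][4-4 ALLOC][5-6 ALLOC][7-10 ALLOC][11-11 FREE][12-16 ALLOC][17-23 FREE]
Free blocks: [4 1 7] total_free=12 largest=7 -> 100*(12-7)/12 = 500/12 ≈ 41.667 -> rounds to 42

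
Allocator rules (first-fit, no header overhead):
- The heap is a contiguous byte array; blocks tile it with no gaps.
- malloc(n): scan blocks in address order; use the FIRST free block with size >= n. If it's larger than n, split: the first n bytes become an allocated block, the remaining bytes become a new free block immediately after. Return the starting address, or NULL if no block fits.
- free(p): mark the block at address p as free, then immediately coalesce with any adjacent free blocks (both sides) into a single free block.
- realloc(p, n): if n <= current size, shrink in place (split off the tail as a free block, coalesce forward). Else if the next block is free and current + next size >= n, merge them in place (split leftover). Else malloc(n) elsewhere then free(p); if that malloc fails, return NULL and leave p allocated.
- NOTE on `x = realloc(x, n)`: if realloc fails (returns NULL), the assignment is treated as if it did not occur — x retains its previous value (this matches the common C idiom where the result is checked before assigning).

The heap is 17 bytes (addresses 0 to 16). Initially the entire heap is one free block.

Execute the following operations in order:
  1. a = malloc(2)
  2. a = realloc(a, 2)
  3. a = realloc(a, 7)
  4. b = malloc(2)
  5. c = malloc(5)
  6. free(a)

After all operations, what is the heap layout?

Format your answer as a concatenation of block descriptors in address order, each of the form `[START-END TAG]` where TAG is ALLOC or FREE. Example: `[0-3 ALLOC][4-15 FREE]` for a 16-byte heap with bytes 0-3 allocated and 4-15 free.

Op 1: a = malloc(2) -> a = 0; heap: [0-1 ALLOC][2-16 FREE]
Op 2: a = realloc(a, 2) -> a = 0; heap: [0-1 ALLOC][2-16 FREE]
Op 3: a = realloc(a, 7) -> a = 0; heap: [0-6 ALLOC][7-16 FREE]
Op 4: b = malloc(2) -> b = 7; heap: [0-6 ALLOC][7-8 ALLOC][9-16 FREE]
Op 5: c = malloc(5) -> c = 9; heap: [0-6 ALLOC][7-8 ALLOC][9-13 ALLOC][14-16 FREE]
Op 6: free(a) -> (freed a); heap: [0-6 FREE][7-8 ALLOC][9-13 ALLOC][14-16 FREE]

Answer: [0-6 FREE][7-8 ALLOC][9-13 ALLOC][14-16 FREE]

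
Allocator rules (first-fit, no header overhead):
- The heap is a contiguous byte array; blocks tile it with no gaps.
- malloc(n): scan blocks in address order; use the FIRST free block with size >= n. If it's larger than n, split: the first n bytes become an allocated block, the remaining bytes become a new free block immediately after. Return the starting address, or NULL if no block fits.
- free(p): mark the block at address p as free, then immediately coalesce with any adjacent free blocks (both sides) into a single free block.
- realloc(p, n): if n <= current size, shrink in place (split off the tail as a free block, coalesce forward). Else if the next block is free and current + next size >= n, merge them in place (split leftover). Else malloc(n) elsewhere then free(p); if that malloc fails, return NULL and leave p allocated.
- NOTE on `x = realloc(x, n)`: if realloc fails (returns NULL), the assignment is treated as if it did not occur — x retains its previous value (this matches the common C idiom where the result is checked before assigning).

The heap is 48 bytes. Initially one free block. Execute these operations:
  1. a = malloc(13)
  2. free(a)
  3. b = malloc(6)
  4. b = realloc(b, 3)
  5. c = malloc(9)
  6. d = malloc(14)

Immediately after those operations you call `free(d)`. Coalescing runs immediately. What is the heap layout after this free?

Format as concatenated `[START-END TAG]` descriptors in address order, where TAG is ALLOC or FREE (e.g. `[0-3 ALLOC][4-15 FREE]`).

Answer: [0-2 ALLOC][3-11 ALLOC][12-47 FREE]

Derivation:
Op 1: a = malloc(13) -> a = 0; heap: [0-12 ALLOC][13-47 FREE]
Op 2: free(a) -> (freed a); heap: [0-47 FREE]
Op 3: b = malloc(6) -> b = 0; heap: [0-5 ALLOC][6-47 FREE]
Op 4: b = realloc(b, 3) -> b = 0; heap: [0-2 ALLOC][3-47 FREE]
Op 5: c = malloc(9) -> c = 3; heap: [0-2 ALLOC][3-11 ALLOC][12-47 FREE]
Op 6: d = malloc(14) -> d = 12; heap: [0-2 ALLOC][3-11 ALLOC][12-25 ALLOC][26-47 FREE]
free(d): d = 12 -> block [12-25 ALLOC]; mark free, coalesce with adjacent free neighbors -> [0-2 ALLOC][3-11 ALLOC][12-47 FREE]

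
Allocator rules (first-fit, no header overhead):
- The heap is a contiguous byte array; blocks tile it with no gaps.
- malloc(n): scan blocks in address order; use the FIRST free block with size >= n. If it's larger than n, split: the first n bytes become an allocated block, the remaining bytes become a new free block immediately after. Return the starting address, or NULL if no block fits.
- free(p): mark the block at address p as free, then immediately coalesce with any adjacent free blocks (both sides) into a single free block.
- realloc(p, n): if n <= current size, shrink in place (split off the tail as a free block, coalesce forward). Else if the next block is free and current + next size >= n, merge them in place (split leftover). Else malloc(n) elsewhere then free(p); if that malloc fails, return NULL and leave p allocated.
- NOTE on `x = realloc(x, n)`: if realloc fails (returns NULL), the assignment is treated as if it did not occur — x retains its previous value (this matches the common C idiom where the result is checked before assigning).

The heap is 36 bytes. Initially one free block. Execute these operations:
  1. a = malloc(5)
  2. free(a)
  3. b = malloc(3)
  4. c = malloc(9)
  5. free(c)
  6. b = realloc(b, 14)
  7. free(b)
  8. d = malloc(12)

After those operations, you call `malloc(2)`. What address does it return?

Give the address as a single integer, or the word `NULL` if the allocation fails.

Op 1: a = malloc(5) -> a = 0; heap: [0-4 ALLOC][5-35 FREE]
Op 2: free(a) -> (freed a); heap: [0-35 FREE]
Op 3: b = malloc(3) -> b = 0; heap: [0-2 ALLOC][3-35 FREE]
Op 4: c = malloc(9) -> c = 3; heap: [0-2 ALLOC][3-11 ALLOC][12-35 FREE]
Op 5: free(c) -> (freed c); heap: [0-2 ALLOC][3-35 FREE]
Op 6: b = realloc(b, 14) -> b = 0; heap: [0-13 ALLOC][14-35 FREE]
Op 7: free(b) -> (freed b); heap: [0-35 FREE]
Op 8: d = malloc(12) -> d = 0; heap: [0-11 ALLOC][12-35 FREE]
malloc(2): first-fit scan over [0-11 ALLOC][12-35 FREE] -> 12

Answer: 12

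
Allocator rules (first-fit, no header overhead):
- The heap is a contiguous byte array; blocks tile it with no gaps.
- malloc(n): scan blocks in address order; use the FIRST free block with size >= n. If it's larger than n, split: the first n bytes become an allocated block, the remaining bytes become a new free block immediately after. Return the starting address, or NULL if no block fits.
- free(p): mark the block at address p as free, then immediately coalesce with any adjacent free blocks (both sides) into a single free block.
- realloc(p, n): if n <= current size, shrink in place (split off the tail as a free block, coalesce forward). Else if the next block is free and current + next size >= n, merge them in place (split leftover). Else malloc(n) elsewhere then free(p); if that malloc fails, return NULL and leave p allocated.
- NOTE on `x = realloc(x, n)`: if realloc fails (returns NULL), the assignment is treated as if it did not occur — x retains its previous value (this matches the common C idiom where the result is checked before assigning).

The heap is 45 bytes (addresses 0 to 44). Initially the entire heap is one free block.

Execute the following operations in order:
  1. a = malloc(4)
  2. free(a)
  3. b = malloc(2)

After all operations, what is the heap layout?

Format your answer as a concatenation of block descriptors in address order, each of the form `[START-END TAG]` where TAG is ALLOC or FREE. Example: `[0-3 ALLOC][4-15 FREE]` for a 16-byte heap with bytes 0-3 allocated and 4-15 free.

Answer: [0-1 ALLOC][2-44 FREE]

Derivation:
Op 1: a = malloc(4) -> a = 0; heap: [0-3 ALLOC][4-44 FREE]
Op 2: free(a) -> (freed a); heap: [0-44 FREE]
Op 3: b = malloc(2) -> b = 0; heap: [0-1 ALLOC][2-44 FREE]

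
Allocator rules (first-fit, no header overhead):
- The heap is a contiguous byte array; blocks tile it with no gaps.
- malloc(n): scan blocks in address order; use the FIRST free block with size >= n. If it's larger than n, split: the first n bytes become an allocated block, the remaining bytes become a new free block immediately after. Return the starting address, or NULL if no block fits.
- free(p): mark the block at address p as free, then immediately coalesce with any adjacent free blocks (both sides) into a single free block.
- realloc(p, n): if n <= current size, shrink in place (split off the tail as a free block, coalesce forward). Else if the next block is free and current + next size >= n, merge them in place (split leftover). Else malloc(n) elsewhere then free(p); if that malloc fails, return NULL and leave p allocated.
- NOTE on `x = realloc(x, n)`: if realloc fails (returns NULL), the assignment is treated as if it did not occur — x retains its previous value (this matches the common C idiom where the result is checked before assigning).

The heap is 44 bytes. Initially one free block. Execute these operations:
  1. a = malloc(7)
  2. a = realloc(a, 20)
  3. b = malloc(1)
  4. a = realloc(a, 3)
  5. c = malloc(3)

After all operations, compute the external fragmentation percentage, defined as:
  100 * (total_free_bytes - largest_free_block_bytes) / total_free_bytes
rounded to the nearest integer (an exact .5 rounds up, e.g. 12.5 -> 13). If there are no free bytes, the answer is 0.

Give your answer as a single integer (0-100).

Answer: 38

Derivation:
Op 1: a = malloc(7) -> a = 0; heap: [0-6 ALLOC][7-43 FREE]
Op 2: a = realloc(a, 20) -> a = 0; heap: [0-19 ALLOC][20-43 FREE]
Op 3: b = malloc(1) -> b = 20; heap: [0-19 ALLOC][20-20 ALLOC][21-43 FREE]
Op 4: a = realloc(a, 3) -> a = 0; heap: [0-2 ALLOC][3-19 FREE][20-20 ALLOC][21-43 FREE]
Op 5: c = malloc(3) -> c = 3; heap: [0-2 ALLOC][3-5 ALLOC][6-19 FREE][20-20 ALLOC][21-43 FREE]
Free blocks: [14 23] total_free=37 largest=23 -> 100*(37-23)/37 = 1400/37 ≈ 37.838 -> rounds to 38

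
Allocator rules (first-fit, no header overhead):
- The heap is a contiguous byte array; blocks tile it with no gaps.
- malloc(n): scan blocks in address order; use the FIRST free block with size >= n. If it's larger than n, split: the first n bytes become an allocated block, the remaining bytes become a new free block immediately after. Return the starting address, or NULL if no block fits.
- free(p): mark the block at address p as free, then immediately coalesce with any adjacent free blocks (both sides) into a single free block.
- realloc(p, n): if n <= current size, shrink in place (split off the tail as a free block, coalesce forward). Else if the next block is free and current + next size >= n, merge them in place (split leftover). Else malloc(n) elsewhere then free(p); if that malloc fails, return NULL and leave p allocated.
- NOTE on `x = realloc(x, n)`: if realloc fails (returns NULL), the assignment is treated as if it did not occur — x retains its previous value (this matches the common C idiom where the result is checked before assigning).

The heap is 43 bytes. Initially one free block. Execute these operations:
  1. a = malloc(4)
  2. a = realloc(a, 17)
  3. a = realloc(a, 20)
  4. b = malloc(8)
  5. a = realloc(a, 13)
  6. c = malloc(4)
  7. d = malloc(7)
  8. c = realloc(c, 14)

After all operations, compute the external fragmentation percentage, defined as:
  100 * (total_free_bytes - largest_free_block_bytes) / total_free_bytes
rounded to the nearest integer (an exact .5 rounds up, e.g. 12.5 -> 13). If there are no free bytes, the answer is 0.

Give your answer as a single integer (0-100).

Op 1: a = malloc(4) -> a = 0; heap: [0-3 ALLOC][4-42 FREE]
Op 2: a = realloc(a, 17) -> a = 0; heap: [0-16 ALLOC][17-42 FREE]
Op 3: a = realloc(a, 20) -> a = 0; heap: [0-19 ALLOC][20-42 FREE]
Op 4: b = malloc(8) -> b = 20; heap: [0-19 ALLOC][20-27 ALLOC][28-42 FREE]
Op 5: a = realloc(a, 13) -> a = 0; heap: [0-12 ALLOC][13-19 FREE][20-27 ALLOC][28-42 FREE]
Op 6: c = malloc(4) -> c = 13; heap: [0-12 ALLOC][13-16 ALLOC][17-19 FREE][20-27 ALLOC][28-42 FREE]
Op 7: d = malloc(7) -> d = 28; heap: [0-12 ALLOC][13-16 ALLOC][17-19 FREE][20-27 ALLOC][28-34 ALLOC][35-42 FREE]
Op 8: c = realloc(c, 14) -> NULL (c unchanged); heap: [0-12 ALLOC][13-16 ALLOC][17-19 FREE][20-27 ALLOC][28-34 ALLOC][35-42 FREE]
Free blocks: [3 8] total_free=11 largest=8 -> 100*(11-8)/11 = 300/11 ≈ 27.273 -> rounds to 27

Answer: 27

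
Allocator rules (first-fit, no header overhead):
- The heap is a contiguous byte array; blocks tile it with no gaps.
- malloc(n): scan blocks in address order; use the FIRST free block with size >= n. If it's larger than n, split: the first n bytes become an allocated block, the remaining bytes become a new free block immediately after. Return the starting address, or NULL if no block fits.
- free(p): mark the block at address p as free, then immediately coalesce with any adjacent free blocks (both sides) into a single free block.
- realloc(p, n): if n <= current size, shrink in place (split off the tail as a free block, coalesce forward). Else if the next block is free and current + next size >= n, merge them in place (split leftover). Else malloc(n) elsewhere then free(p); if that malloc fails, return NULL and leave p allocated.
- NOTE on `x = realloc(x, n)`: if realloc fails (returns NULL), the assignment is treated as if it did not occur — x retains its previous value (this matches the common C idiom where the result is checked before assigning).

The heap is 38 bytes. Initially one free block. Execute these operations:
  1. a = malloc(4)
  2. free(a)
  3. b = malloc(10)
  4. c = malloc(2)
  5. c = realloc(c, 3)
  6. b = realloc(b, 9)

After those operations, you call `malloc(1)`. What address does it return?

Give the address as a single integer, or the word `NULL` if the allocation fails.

Op 1: a = malloc(4) -> a = 0; heap: [0-3 ALLOC][4-37 FREE]
Op 2: free(a) -> (freed a); heap: [0-37 FREE]
Op 3: b = malloc(10) -> b = 0; heap: [0-9 ALLOC][10-37 FREE]
Op 4: c = malloc(2) -> c = 10; heap: [0-9 ALLOC][10-11 ALLOC][12-37 FREE]
Op 5: c = realloc(c, 3) -> c = 10; heap: [0-9 ALLOC][10-12 ALLOC][13-37 FREE]
Op 6: b = realloc(b, 9) -> b = 0; heap: [0-8 ALLOC][9-9 FREE][10-12 ALLOC][13-37 FREE]
malloc(1): first-fit scan over [0-8 ALLOC][9-9 FREE][10-12 ALLOC][13-37 FREE] -> 9

Answer: 9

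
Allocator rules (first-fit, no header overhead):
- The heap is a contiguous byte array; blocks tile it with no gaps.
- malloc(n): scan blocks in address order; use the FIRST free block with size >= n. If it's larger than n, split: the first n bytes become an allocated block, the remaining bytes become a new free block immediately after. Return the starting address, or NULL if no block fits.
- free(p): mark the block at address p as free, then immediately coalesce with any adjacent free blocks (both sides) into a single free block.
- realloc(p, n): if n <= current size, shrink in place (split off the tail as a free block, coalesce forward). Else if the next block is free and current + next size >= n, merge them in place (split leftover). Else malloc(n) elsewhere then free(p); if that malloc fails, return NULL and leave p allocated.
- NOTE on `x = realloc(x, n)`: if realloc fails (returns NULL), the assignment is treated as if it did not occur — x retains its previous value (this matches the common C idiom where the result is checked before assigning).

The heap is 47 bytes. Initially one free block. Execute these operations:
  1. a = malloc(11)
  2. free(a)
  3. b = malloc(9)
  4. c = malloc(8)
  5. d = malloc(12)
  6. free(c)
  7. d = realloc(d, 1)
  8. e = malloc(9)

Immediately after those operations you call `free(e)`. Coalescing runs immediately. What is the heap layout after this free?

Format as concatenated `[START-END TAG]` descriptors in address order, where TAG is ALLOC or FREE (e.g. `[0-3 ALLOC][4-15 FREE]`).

Answer: [0-8 ALLOC][9-16 FREE][17-17 ALLOC][18-46 FREE]

Derivation:
Op 1: a = malloc(11) -> a = 0; heap: [0-10 ALLOC][11-46 FREE]
Op 2: free(a) -> (freed a); heap: [0-46 FREE]
Op 3: b = malloc(9) -> b = 0; heap: [0-8 ALLOC][9-46 FREE]
Op 4: c = malloc(8) -> c = 9; heap: [0-8 ALLOC][9-16 ALLOC][17-46 FREE]
Op 5: d = malloc(12) -> d = 17; heap: [0-8 ALLOC][9-16 ALLOC][17-28 ALLOC][29-46 FREE]
Op 6: free(c) -> (freed c); heap: [0-8 ALLOC][9-16 FREE][17-28 ALLOC][29-46 FREE]
Op 7: d = realloc(d, 1) -> d = 17; heap: [0-8 ALLOC][9-16 FREE][17-17 ALLOC][18-46 FREE]
Op 8: e = malloc(9) -> e = 18; heap: [0-8 ALLOC][9-16 FREE][17-17 ALLOC][18-26 ALLOC][27-46 FREE]
free(e): e = 18 -> block [18-26 ALLOC]; mark free, coalesce with adjacent free neighbors -> [0-8 ALLOC][9-16 FREE][17-17 ALLOC][18-46 FREE]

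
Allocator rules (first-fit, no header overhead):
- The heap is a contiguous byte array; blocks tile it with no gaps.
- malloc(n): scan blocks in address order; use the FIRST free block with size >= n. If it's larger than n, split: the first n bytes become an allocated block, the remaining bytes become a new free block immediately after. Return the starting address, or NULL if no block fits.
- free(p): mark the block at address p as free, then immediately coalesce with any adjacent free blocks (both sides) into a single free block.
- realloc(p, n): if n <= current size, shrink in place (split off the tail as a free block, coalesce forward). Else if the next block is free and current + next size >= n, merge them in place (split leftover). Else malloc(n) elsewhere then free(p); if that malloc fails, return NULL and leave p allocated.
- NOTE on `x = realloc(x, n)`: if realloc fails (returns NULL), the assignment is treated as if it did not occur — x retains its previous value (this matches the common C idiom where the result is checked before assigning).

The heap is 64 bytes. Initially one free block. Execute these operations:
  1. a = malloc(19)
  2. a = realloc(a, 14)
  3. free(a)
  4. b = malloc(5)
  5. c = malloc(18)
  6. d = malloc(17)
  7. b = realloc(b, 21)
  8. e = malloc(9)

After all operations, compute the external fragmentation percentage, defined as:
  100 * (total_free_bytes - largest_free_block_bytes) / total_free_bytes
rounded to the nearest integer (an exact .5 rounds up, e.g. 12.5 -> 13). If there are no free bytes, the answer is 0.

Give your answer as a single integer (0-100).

Answer: 38

Derivation:
Op 1: a = malloc(19) -> a = 0; heap: [0-18 ALLOC][19-63 FREE]
Op 2: a = realloc(a, 14) -> a = 0; heap: [0-13 ALLOC][14-63 FREE]
Op 3: free(a) -> (freed a); heap: [0-63 FREE]
Op 4: b = malloc(5) -> b = 0; heap: [0-4 ALLOC][5-63 FREE]
Op 5: c = malloc(18) -> c = 5; heap: [0-4 ALLOC][5-22 ALLOC][23-63 FREE]
Op 6: d = malloc(17) -> d = 23; heap: [0-4 ALLOC][5-22 ALLOC][23-39 ALLOC][40-63 FREE]
Op 7: b = realloc(b, 21) -> b = 40; heap: [0-4 FREE][5-22 ALLOC][23-39 ALLOC][40-60 ALLOC][61-63 FREE]
Op 8: e = malloc(9) -> e = NULL; heap: [0-4 FREE][5-22 ALLOC][23-39 ALLOC][40-60 ALLOC][61-63 FREE]
Free blocks: [5 3] total_free=8 largest=5 -> 100*(8-5)/8 = 300/8 = 37.5 -> rounds to 38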